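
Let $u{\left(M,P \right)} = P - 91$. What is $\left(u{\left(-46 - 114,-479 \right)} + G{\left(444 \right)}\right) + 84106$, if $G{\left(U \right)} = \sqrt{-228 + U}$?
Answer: $83536 + 6 \sqrt{6} \approx 83551.0$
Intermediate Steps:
$u{\left(M,P \right)} = -91 + P$
$\left(u{\left(-46 - 114,-479 \right)} + G{\left(444 \right)}\right) + 84106 = \left(\left(-91 - 479\right) + \sqrt{-228 + 444}\right) + 84106 = \left(-570 + \sqrt{216}\right) + 84106 = \left(-570 + 6 \sqrt{6}\right) + 84106 = 83536 + 6 \sqrt{6}$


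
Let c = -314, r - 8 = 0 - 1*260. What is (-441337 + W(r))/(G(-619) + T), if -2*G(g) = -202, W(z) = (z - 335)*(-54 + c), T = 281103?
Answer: -225321/281204 ≈ -0.80127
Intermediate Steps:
r = -252 (r = 8 + (0 - 1*260) = 8 + (0 - 260) = 8 - 260 = -252)
W(z) = 123280 - 368*z (W(z) = (z - 335)*(-54 - 314) = (-335 + z)*(-368) = 123280 - 368*z)
G(g) = 101 (G(g) = -1/2*(-202) = 101)
(-441337 + W(r))/(G(-619) + T) = (-441337 + (123280 - 368*(-252)))/(101 + 281103) = (-441337 + (123280 + 92736))/281204 = (-441337 + 216016)*(1/281204) = -225321*1/281204 = -225321/281204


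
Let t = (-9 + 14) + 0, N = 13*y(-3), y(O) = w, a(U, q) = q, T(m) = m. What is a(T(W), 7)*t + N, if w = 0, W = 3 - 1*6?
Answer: 35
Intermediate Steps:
W = -3 (W = 3 - 6 = -3)
y(O) = 0
N = 0 (N = 13*0 = 0)
t = 5 (t = 5 + 0 = 5)
a(T(W), 7)*t + N = 7*5 + 0 = 35 + 0 = 35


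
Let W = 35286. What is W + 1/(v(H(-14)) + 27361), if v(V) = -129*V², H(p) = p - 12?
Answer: 2111620097/59843 ≈ 35286.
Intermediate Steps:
H(p) = -12 + p
W + 1/(v(H(-14)) + 27361) = 35286 + 1/(-129*(-12 - 14)² + 27361) = 35286 + 1/(-129*(-26)² + 27361) = 35286 + 1/(-129*676 + 27361) = 35286 + 1/(-87204 + 27361) = 35286 + 1/(-59843) = 35286 - 1/59843 = 2111620097/59843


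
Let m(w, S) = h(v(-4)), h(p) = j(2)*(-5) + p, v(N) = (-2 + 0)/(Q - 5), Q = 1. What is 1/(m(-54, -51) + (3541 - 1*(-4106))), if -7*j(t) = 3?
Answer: 14/107095 ≈ 0.00013073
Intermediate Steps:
j(t) = -3/7 (j(t) = -⅐*3 = -3/7)
v(N) = ½ (v(N) = (-2 + 0)/(1 - 5) = -2/(-4) = -2*(-¼) = ½)
h(p) = 15/7 + p (h(p) = -3/7*(-5) + p = 15/7 + p)
m(w, S) = 37/14 (m(w, S) = 15/7 + ½ = 37/14)
1/(m(-54, -51) + (3541 - 1*(-4106))) = 1/(37/14 + (3541 - 1*(-4106))) = 1/(37/14 + (3541 + 4106)) = 1/(37/14 + 7647) = 1/(107095/14) = 14/107095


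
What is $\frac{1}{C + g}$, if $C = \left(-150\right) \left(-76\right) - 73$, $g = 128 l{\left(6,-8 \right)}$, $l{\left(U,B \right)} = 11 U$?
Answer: $\frac{1}{19775} \approx 5.0569 \cdot 10^{-5}$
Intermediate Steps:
$g = 8448$ ($g = 128 \cdot 11 \cdot 6 = 128 \cdot 66 = 8448$)
$C = 11327$ ($C = 11400 - 73 = 11327$)
$\frac{1}{C + g} = \frac{1}{11327 + 8448} = \frac{1}{19775}$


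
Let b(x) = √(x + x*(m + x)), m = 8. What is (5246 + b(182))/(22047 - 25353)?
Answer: -2623/1653 - √34762/3306 ≈ -1.6432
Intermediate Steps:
b(x) = √(x + x*(8 + x))
(5246 + b(182))/(22047 - 25353) = (5246 + √(182*(9 + 182)))/(22047 - 25353) = (5246 + √(182*191))/(-3306) = (5246 + √34762)*(-1/3306) = -2623/1653 - √34762/3306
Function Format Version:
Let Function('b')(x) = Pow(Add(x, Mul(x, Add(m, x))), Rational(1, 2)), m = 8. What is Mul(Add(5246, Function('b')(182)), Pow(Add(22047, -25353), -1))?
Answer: Add(Rational(-2623, 1653), Mul(Rational(-1, 3306), Pow(34762, Rational(1, 2)))) ≈ -1.6432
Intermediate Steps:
Function('b')(x) = Pow(Add(x, Mul(x, Add(8, x))), Rational(1, 2))
Mul(Add(5246, Function('b')(182)), Pow(Add(22047, -25353), -1)) = Mul(Add(5246, Pow(Mul(182, Add(9, 182)), Rational(1, 2))), Pow(Add(22047, -25353), -1)) = Mul(Add(5246, Pow(Mul(182, 191), Rational(1, 2))), Pow(-3306, -1)) = Mul(Add(5246, Pow(34762, Rational(1, 2))), Rational(-1, 3306)) = Add(Rational(-2623, 1653), Mul(Rational(-1, 3306), Pow(34762, Rational(1, 2))))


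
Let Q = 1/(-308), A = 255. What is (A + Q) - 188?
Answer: 20635/308 ≈ 66.997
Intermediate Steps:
Q = -1/308 ≈ -0.0032468
(A + Q) - 188 = (255 - 1/308) - 188 = 78539/308 - 188 = 20635/308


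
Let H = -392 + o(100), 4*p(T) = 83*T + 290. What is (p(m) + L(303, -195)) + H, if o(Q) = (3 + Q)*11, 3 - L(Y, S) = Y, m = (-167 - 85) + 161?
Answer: -5499/4 ≈ -1374.8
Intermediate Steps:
m = -91 (m = -252 + 161 = -91)
L(Y, S) = 3 - Y
o(Q) = 33 + 11*Q
p(T) = 145/2 + 83*T/4 (p(T) = (83*T + 290)/4 = (290 + 83*T)/4 = 145/2 + 83*T/4)
H = 741 (H = -392 + (33 + 11*100) = -392 + (33 + 1100) = -392 + 1133 = 741)
(p(m) + L(303, -195)) + H = ((145/2 + (83/4)*(-91)) + (3 - 1*303)) + 741 = ((145/2 - 7553/4) + (3 - 303)) + 741 = (-7263/4 - 300) + 741 = -8463/4 + 741 = -5499/4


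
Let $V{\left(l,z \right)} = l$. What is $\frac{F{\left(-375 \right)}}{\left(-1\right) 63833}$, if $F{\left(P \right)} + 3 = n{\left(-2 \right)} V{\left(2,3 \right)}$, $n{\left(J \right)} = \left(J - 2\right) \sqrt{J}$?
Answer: $\frac{3}{63833} + \frac{8 i \sqrt{2}}{63833} \approx 4.6998 \cdot 10^{-5} + 0.00017724 i$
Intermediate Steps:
$n{\left(J \right)} = \sqrt{J} \left(-2 + J\right)$ ($n{\left(J \right)} = \left(-2 + J\right) \sqrt{J} = \sqrt{J} \left(-2 + J\right)$)
$F{\left(P \right)} = -3 - 8 i \sqrt{2}$ ($F{\left(P \right)} = -3 + \sqrt{-2} \left(-2 - 2\right) 2 = -3 + i \sqrt{2} \left(-4\right) 2 = -3 + - 4 i \sqrt{2} \cdot 2 = -3 - 8 i \sqrt{2}$)
$\frac{F{\left(-375 \right)}}{\left(-1\right) 63833} = \frac{-3 - 8 i \sqrt{2}}{\left(-1\right) 63833} = \frac{-3 - 8 i \sqrt{2}}{-63833} = \left(-3 - 8 i \sqrt{2}\right) \left(- \frac{1}{63833}\right) = \frac{3}{63833} + \frac{8 i \sqrt{2}}{63833}$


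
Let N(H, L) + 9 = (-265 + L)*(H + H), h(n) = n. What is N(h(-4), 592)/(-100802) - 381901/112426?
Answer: -9550316588/2833191413 ≈ -3.3709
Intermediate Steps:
N(H, L) = -9 + 2*H*(-265 + L) (N(H, L) = -9 + (-265 + L)*(H + H) = -9 + (-265 + L)*(2*H) = -9 + 2*H*(-265 + L))
N(h(-4), 592)/(-100802) - 381901/112426 = (-9 - 530*(-4) + 2*(-4)*592)/(-100802) - 381901/112426 = (-9 + 2120 - 4736)*(-1/100802) - 381901*1/112426 = -2625*(-1/100802) - 381901/112426 = 2625/100802 - 381901/112426 = -9550316588/2833191413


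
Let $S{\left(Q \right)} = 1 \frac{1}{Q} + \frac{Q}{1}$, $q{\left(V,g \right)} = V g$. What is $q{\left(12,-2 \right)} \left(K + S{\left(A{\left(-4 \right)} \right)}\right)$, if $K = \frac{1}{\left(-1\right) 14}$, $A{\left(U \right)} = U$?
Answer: $\frac{726}{7} \approx 103.71$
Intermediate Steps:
$S{\left(Q \right)} = Q + \frac{1}{Q}$ ($S{\left(Q \right)} = \frac{1}{Q} + Q 1 = \frac{1}{Q} + Q = Q + \frac{1}{Q}$)
$K = - \frac{1}{14}$ ($K = \frac{1}{-14} = - \frac{1}{14} \approx -0.071429$)
$q{\left(12,-2 \right)} \left(K + S{\left(A{\left(-4 \right)} \right)}\right) = 12 \left(-2\right) \left(- \frac{1}{14} - \left(4 - \frac{1}{-4}\right)\right) = - 24 \left(- \frac{1}{14} - \frac{17}{4}\right) = \left(-24\right) \left(- \frac{121}{28}\right) = \frac{726}{7}$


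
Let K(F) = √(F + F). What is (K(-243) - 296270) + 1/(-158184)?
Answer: -46865173681/158184 + 9*I*√6 ≈ -2.9627e+5 + 22.045*I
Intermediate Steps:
K(F) = √2*√F (K(F) = √(2*F) = √2*√F)
(K(-243) - 296270) + 1/(-158184) = (√2*√(-243) - 296270) + 1/(-158184) = (√2*(9*I*√3) - 296270) - 1/158184 = (9*I*√6 - 296270) - 1/158184 = (-296270 + 9*I*√6) - 1/158184 = -46865173681/158184 + 9*I*√6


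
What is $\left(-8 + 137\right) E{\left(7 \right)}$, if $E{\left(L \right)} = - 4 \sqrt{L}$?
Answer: $- 516 \sqrt{7} \approx -1365.2$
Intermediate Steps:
$\left(-8 + 137\right) E{\left(7 \right)} = \left(-8 + 137\right) \left(- 4 \sqrt{7}\right) = 129 \left(- 4 \sqrt{7}\right) = - 516 \sqrt{7}$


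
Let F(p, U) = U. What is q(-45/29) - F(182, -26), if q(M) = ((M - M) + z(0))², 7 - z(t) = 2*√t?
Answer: 75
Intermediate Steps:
z(t) = 7 - 2*√t
q(M) = 49 (q(M) = ((M - M) + (7 - 2*√0))² = (0 + (7 - 2*0))² = (0 + (7 + 0))² = (0 + 7)² = 7² = 49)
q(-45/29) - F(182, -26) = 49 - 1*(-26) = 49 + 26 = 75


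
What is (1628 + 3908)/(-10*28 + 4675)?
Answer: 5536/4395 ≈ 1.2596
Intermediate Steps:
(1628 + 3908)/(-10*28 + 4675) = 5536/(-280 + 4675) = 5536/4395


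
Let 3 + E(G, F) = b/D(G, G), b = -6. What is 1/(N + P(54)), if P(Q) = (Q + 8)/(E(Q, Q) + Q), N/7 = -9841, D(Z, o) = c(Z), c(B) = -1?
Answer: -57/3926497 ≈ -1.4517e-5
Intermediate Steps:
D(Z, o) = -1
N = -68887 (N = 7*(-9841) = -68887)
E(G, F) = 3 (E(G, F) = -3 - 6/(-1) = -3 - 6*(-1) = -3 + 6 = 3)
P(Q) = (8 + Q)/(3 + Q) (P(Q) = (Q + 8)/(3 + Q) = (8 + Q)/(3 + Q))
1/(N + P(54)) = 1/(-68887 + (8 + 54)/(3 + 54)) = 1/(-68887 + 62/57) = 1/(-3926497/57) = -57/3926497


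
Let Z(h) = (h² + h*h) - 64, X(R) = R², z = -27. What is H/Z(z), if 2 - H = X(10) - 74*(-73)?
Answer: -2750/697 ≈ -3.9455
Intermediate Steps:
Z(h) = -64 + 2*h² (Z(h) = (h² + h²) - 64 = 2*h² - 64 = -64 + 2*h²)
H = -5500 (H = 2 - (10² - 74*(-73)) = 2 - (100 + 5402) = 2 - 1*5502 = 2 - 5502 = -5500)
H/Z(z) = -5500/(-64 + 2*(-27)²) = -5500/(-64 + 2*729) = -5500/(-64 + 1458) = -5500/1394 = -5500*1/1394 = -2750/697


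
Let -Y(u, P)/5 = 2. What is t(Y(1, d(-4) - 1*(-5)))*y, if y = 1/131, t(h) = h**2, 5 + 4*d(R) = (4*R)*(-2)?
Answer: 100/131 ≈ 0.76336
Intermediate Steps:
d(R) = -5/4 - 2*R (d(R) = -5/4 + ((4*R)*(-2))/4 = -5/4 + (-8*R)/4 = -5/4 - 2*R)
Y(u, P) = -10 (Y(u, P) = -5*2 = -10)
y = 1/131 ≈ 0.0076336
t(Y(1, d(-4) - 1*(-5)))*y = (-10)**2*(1/131) = 100*(1/131) = 100/131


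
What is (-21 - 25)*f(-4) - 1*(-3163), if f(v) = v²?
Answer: 2427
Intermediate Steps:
(-21 - 25)*f(-4) - 1*(-3163) = (-21 - 25)*(-4)² - 1*(-3163) = -46*16 + 3163 = -736 + 3163 = 2427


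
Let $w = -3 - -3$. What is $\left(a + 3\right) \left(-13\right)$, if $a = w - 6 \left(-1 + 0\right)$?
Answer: $-117$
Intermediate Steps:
$w = 0$ ($w = -3 + 3 = 0$)
$a = 6$ ($a = 0 - 6 \left(-1 + 0\right) = 0 - 6 \left(-1\right) = 0 - -6 = 0 + 6 = 6$)
$\left(a + 3\right) \left(-13\right) = \left(6 + 3\right) \left(-13\right) = 9 \left(-13\right) = -117$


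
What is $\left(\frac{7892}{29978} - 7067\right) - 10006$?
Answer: $- \frac{255903251}{14989} \approx -17073.0$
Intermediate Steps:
$\left(\frac{7892}{29978} - 7067\right) - 10006 = \left(7892 \cdot \frac{1}{29978} - 7067\right) - 10006 = \left(\frac{3946}{14989} - 7067\right) - 10006 = - \frac{105923317}{14989} - 10006 = - \frac{255903251}{14989}$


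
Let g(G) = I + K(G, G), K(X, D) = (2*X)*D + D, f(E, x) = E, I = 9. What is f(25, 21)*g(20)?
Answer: 20725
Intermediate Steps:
K(X, D) = D + 2*D*X (K(X, D) = 2*D*X + D = D + 2*D*X)
g(G) = 9 + G*(1 + 2*G)
f(25, 21)*g(20) = 25*(9 + 20*(1 + 2*20)) = 25*(9 + 20*(1 + 40)) = 25*(9 + 20*41) = 25*(9 + 820) = 25*829 = 20725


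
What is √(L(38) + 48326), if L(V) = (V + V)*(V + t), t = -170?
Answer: √38294 ≈ 195.69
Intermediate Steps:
L(V) = 2*V*(-170 + V) (L(V) = (V + V)*(V - 170) = (2*V)*(-170 + V) = 2*V*(-170 + V))
√(L(38) + 48326) = √(2*38*(-170 + 38) + 48326) = √(2*38*(-132) + 48326) = √(-10032 + 48326) = √38294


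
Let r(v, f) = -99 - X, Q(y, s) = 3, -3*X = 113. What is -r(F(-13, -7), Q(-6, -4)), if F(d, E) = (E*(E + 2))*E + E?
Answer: 184/3 ≈ 61.333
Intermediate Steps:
X = -113/3 (X = -⅓*113 = -113/3 ≈ -37.667)
F(d, E) = E + E²*(2 + E) (F(d, E) = (E*(2 + E))*E + E = E²*(2 + E) + E = E + E²*(2 + E))
r(v, f) = -184/3 (r(v, f) = -99 - 1*(-113/3) = -99 + 113/3 = -184/3)
-r(F(-13, -7), Q(-6, -4)) = -1*(-184/3) = 184/3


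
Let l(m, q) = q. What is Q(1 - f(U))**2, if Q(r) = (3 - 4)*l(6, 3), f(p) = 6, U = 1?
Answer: 9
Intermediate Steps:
Q(r) = -3 (Q(r) = (3 - 4)*3 = -1*3 = -3)
Q(1 - f(U))**2 = (-3)**2 = 9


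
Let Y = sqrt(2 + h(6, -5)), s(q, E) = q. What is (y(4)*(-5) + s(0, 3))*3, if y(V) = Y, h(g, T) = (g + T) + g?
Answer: -45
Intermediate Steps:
h(g, T) = T + 2*g (h(g, T) = (T + g) + g = T + 2*g)
Y = 3 (Y = sqrt(2 + (-5 + 2*6)) = sqrt(2 + (-5 + 12)) = sqrt(2 + 7) = sqrt(9) = 3)
y(V) = 3
(y(4)*(-5) + s(0, 3))*3 = (3*(-5) + 0)*3 = (-15 + 0)*3 = -15*3 = -45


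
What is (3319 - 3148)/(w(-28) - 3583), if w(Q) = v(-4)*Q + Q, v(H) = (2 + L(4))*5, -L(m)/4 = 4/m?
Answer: -171/3331 ≈ -0.051336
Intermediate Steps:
L(m) = -16/m
v(H) = -10 (v(H) = (2 - 16/4)*5 = (2 - 16*1/4)*5 = (2 - 4)*5 = -2*5 = -10)
w(Q) = -9*Q (w(Q) = -10*Q + Q = -9*Q)
(3319 - 3148)/(w(-28) - 3583) = (3319 - 3148)/(-9*(-28) - 3583) = 171/(252 - 3583) = 171/(-3331) = 171*(-1/3331) = -171/3331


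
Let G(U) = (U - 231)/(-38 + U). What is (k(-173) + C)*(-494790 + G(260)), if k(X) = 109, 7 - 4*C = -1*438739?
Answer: -8040203763147/148 ≈ -5.4326e+10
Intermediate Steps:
C = 219373/2 (C = 7/4 - (-1)*438739/4 = 7/4 - ¼*(-438739) = 7/4 + 438739/4 = 219373/2 ≈ 1.0969e+5)
G(U) = (-231 + U)/(-38 + U)
(k(-173) + C)*(-494790 + G(260)) = (109 + 219373/2)*(-494790 + (-231 + 260)/(-38 + 260)) = 219591*(-494790 + 29/222)/2 = (219591/2)*(-109843351/222) = -8040203763147/148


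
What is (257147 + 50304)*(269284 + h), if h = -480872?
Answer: -65052942188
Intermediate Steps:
(257147 + 50304)*(269284 + h) = (257147 + 50304)*(269284 - 480872) = 307451*(-211588) = -65052942188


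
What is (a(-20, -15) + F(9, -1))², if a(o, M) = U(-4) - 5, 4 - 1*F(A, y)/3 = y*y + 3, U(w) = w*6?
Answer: 841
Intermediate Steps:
U(w) = 6*w
F(A, y) = 3 - 3*y² (F(A, y) = 12 - 3*(y*y + 3) = 12 - 3*(y² + 3) = 12 - 3*(3 + y²) = 12 + (-9 - 3*y²) = 3 - 3*y²)
a(o, M) = -29 (a(o, M) = 6*(-4) - 5 = -24 - 5 = -29)
(a(-20, -15) + F(9, -1))² = (-29 + (3 - 3*(-1)²))² = (-29 + (3 - 3*1))² = (-29 + (3 - 3))² = (-29 + 0)² = (-29)² = 841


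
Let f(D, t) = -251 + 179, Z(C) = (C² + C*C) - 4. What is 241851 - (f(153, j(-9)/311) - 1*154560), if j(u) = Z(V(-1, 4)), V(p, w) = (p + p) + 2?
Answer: 396483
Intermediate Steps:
V(p, w) = 2 + 2*p (V(p, w) = 2*p + 2 = 2 + 2*p)
Z(C) = -4 + 2*C² (Z(C) = (C² + C²) - 4 = 2*C² - 4 = -4 + 2*C²)
j(u) = -4 (j(u) = -4 + 2*(2 + 2*(-1))² = -4 + 2*(2 - 2)² = -4 + 2*0² = -4 + 2*0 = -4 + 0 = -4)
f(D, t) = -72
241851 - (f(153, j(-9)/311) - 1*154560) = 241851 - (-72 - 1*154560) = 241851 - (-72 - 154560) = 241851 - 1*(-154632) = 241851 + 154632 = 396483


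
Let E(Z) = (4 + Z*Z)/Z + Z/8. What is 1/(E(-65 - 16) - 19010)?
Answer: -648/12377561 ≈ -5.2353e-5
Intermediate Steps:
E(Z) = Z/8 + (4 + Z**2)/Z (E(Z) = (4 + Z**2)/Z + Z*(1/8) = (4 + Z**2)/Z + Z/8 = Z/8 + (4 + Z**2)/Z)
1/(E(-65 - 16) - 19010) = 1/((4/(-65 - 16) + 9*(-65 - 16)/8) - 19010) = 1/((4/(-81) + (9/8)*(-81)) - 19010) = 1/((4*(-1/81) - 729/8) - 19010) = 1/((-4/81 - 729/8) - 19010) = 1/(-59081/648 - 19010) = 1/(-12377561/648) = -648/12377561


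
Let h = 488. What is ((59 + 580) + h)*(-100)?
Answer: -112700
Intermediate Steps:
((59 + 580) + h)*(-100) = ((59 + 580) + 488)*(-100) = (639 + 488)*(-100) = 1127*(-100) = -112700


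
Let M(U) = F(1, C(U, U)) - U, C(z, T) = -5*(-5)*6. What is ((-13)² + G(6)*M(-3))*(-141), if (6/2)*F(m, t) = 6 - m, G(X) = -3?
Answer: -21855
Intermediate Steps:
C(z, T) = 150 (C(z, T) = 25*6 = 150)
F(m, t) = 2 - m/3 (F(m, t) = (6 - m)/3 = 2 - m/3)
M(U) = 5/3 - U (M(U) = (2 - ⅓*1) - U = (2 - ⅓) - U = 5/3 - U)
((-13)² + G(6)*M(-3))*(-141) = ((-13)² - 3*(5/3 - 1*(-3)))*(-141) = (169 - 3*(5/3 + 3))*(-141) = (169 - 3*14/3)*(-141) = (169 - 14)*(-141) = 155*(-141) = -21855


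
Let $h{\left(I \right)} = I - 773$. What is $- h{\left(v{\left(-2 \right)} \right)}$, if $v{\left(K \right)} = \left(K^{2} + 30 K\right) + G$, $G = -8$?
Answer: $837$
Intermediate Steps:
$v{\left(K \right)} = -8 + K^{2} + 30 K$ ($v{\left(K \right)} = \left(K^{2} + 30 K\right) - 8 = -8 + K^{2} + 30 K$)
$h{\left(I \right)} = -773 + I$
$- h{\left(v{\left(-2 \right)} \right)} = - (-773 + \left(-8 + \left(-2\right)^{2} + 30 \left(-2\right)\right)) = - (-773 - 64) = \left(-1\right) \left(-837\right) = 837$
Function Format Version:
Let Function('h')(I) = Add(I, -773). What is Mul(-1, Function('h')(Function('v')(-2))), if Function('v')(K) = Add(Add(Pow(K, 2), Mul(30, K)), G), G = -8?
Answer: 837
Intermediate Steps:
Function('v')(K) = Add(-8, Pow(K, 2), Mul(30, K)) (Function('v')(K) = Add(Add(Pow(K, 2), Mul(30, K)), -8) = Add(-8, Pow(K, 2), Mul(30, K)))
Function('h')(I) = Add(-773, I)
Mul(-1, Function('h')(Function('v')(-2))) = Mul(-1, Add(-773, Add(-8, Pow(-2, 2), Mul(30, -2)))) = Mul(-1, Add(-773, Add(-8, 4, -60))) = Mul(-1, Add(-773, -64)) = Mul(-1, -837) = 837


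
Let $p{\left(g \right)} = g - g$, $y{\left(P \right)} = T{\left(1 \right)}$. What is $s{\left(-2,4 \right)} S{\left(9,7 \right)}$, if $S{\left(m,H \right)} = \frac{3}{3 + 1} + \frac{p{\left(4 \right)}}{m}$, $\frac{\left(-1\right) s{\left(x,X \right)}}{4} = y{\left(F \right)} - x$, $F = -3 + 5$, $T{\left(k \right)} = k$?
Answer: $-9$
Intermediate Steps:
$F = 2$
$y{\left(P \right)} = 1$
$s{\left(x,X \right)} = -4 + 4 x$ ($s{\left(x,X \right)} = - 4 \left(1 - x\right) = -4 + 4 x$)
$p{\left(g \right)} = 0$
$S{\left(m,H \right)} = \frac{3}{4}$ ($S{\left(m,H \right)} = \frac{3}{3 + 1} + \frac{0}{m} = \frac{3}{4} + 0 = \frac{3}{4}$)
$s{\left(-2,4 \right)} S{\left(9,7 \right)} = \left(-4 + 4 \left(-2\right)\right) \frac{3}{4} = \left(-4 - 8\right) \frac{3}{4} = \left(-12\right) \frac{3}{4} = -9$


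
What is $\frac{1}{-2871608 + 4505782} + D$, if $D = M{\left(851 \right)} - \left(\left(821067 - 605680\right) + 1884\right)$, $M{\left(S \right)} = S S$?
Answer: $\frac{828411825821}{1634174} \approx 5.0693 \cdot 10^{5}$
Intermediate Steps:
$M{\left(S \right)} = S^{2}$
$D = 506930$ ($D = 851^{2} - \left(\left(821067 - 605680\right) + 1884\right) = 724201 - \left(215387 + 1884\right) = 724201 - 217271 = 506930$)
$\frac{1}{-2871608 + 4505782} + D = \frac{1}{-2871608 + 4505782} + 506930 = \frac{1}{1634174} + 506930 = \frac{828411825821}{1634174}$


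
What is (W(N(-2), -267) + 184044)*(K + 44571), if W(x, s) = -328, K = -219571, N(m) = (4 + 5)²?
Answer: -32150300000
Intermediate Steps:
N(m) = 81 (N(m) = 9² = 81)
(W(N(-2), -267) + 184044)*(K + 44571) = (-328 + 184044)*(-219571 + 44571) = 183716*(-175000) = -32150300000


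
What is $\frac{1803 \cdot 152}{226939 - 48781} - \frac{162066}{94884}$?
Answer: $- \frac{79717359}{469565102} \approx -0.16977$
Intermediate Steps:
$\frac{1803 \cdot 152}{226939 - 48781} - \frac{162066}{94884} = \frac{274056}{226939 - 48781} - \frac{27011}{15814} = \frac{274056}{178158} - \frac{27011}{15814} = 274056 \cdot \frac{1}{178158} - \frac{27011}{15814} = \frac{45676}{29693} - \frac{27011}{15814} = - \frac{79717359}{469565102}$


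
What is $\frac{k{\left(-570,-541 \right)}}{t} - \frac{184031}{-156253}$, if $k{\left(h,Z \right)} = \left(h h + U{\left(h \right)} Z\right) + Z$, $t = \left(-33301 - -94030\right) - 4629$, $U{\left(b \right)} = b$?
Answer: $\frac{109189943537}{8765793300} \approx 12.456$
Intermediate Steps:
$t = 56100$ ($t = \left(-33301 + 94030\right) - 4629 = 60729 - 4629 = 56100$)
$k{\left(h,Z \right)} = Z + h^{2} + Z h$ ($k{\left(h,Z \right)} = \left(h h + h Z\right) + Z = \left(h^{2} + Z h\right) + Z = Z + h^{2} + Z h$)
$\frac{k{\left(-570,-541 \right)}}{t} - \frac{184031}{-156253} = \frac{-541 + \left(-570\right)^{2} - -308370}{56100} - \frac{184031}{-156253} = \left(-541 + 324900 + 308370\right) \frac{1}{56100} - - \frac{184031}{156253} = 632729 \cdot \frac{1}{56100} + \frac{184031}{156253} = \frac{632729}{56100} + \frac{184031}{156253} = \frac{109189943537}{8765793300}$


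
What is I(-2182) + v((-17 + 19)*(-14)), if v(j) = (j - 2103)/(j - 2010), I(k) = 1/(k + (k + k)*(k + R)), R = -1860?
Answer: 9396168731/8986105507 ≈ 1.0456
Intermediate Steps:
I(k) = 1/(k + 2*k*(-1860 + k)) (I(k) = 1/(k + (k + k)*(k - 1860)) = 1/(k + (2*k)*(-1860 + k)) = 1/(k + 2*k*(-1860 + k)))
v(j) = (-2103 + j)/(-2010 + j)
I(-2182) + v((-17 + 19)*(-14)) = 1/((-2182)*(-3719 + 2*(-2182))) + (-2103 + (-17 + 19)*(-14))/(-2010 + (-17 + 19)*(-14)) = -1/(2182*(-3719 - 4364)) + (-2103 + 2*(-14))/(-2010 + 2*(-14)) = -1/2182/(-8083) + (-2103 - 28)/(-2010 - 28) = -1/2182*(-1/8083) - 2131/(-2038) = 1/17637106 - 1/2038*(-2131) = 1/17637106 + 2131/2038 = 9396168731/8986105507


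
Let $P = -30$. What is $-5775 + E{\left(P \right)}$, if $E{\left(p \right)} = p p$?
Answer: $-4875$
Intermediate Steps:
$E{\left(p \right)} = p^{2}$
$-5775 + E{\left(P \right)} = -5775 + \left(-30\right)^{2} = -5775 + 900 = -4875$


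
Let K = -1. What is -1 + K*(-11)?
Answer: 10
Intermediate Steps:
-1 + K*(-11) = -1 - 1*(-11) = -1 + 11 = 10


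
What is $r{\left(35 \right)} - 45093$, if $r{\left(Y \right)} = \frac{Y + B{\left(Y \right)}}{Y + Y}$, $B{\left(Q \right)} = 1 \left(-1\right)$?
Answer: $- \frac{1578238}{35} \approx -45093.0$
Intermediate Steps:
$B{\left(Q \right)} = -1$
$r{\left(Y \right)} = \frac{-1 + Y}{2 Y}$ ($r{\left(Y \right)} = \frac{Y - 1}{Y + Y} = \frac{-1 + Y}{2 Y}$)
$r{\left(35 \right)} - 45093 = \frac{-1 + 35}{2 \cdot 35} - 45093 = \frac{1}{2} \cdot \frac{1}{35} \cdot 34 - 45093 = \frac{17}{35} - 45093 = - \frac{1578238}{35}$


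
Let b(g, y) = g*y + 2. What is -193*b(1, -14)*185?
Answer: 428460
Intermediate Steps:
b(g, y) = 2 + g*y
-193*b(1, -14)*185 = -193*(2 + 1*(-14))*185 = -193*(2 - 14)*185 = -193*(-12)*185 = 2316*185 = 428460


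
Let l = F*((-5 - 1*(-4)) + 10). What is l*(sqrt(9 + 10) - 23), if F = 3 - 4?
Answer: 207 - 9*sqrt(19) ≈ 167.77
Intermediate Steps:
F = -1
l = -9 (l = -((-5 - 1*(-4)) + 10) = -((-5 + 4) + 10) = -(-1 + 10) = -1*9 = -9)
l*(sqrt(9 + 10) - 23) = -9*(sqrt(9 + 10) - 23) = -9*(sqrt(19) - 23) = -9*(-23 + sqrt(19)) = 207 - 9*sqrt(19)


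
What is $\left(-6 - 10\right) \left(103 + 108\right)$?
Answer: $-3376$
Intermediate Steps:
$\left(-6 - 10\right) \left(103 + 108\right) = \left(-16\right) 211 = -3376$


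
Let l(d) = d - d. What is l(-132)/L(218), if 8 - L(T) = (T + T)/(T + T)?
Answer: 0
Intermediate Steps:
l(d) = 0
L(T) = 7 (L(T) = 8 - (T + T)/(T + T) = 8 - 2*T/(2*T) = 8 - 2*T*1/(2*T) = 8 - 1*1 = 8 - 1 = 7)
l(-132)/L(218) = 0/7 = 0*(1/7) = 0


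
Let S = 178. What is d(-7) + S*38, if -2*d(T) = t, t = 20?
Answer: 6754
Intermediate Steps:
d(T) = -10 (d(T) = -1/2*20 = -10)
d(-7) + S*38 = -10 + 178*38 = -10 + 6764 = 6754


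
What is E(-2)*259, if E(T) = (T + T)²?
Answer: 4144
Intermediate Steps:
E(T) = 4*T² (E(T) = (2*T)² = 4*T²)
E(-2)*259 = (4*(-2)²)*259 = (4*4)*259 = 16*259 = 4144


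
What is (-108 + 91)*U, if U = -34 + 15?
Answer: 323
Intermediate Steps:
U = -19
(-108 + 91)*U = (-108 + 91)*(-19) = -17*(-19) = 323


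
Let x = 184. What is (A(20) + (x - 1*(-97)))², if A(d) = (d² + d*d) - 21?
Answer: 1123600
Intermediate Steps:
A(d) = -21 + 2*d² (A(d) = (d² + d²) - 21 = 2*d² - 21 = -21 + 2*d²)
(A(20) + (x - 1*(-97)))² = ((-21 + 2*20²) + (184 - 1*(-97)))² = ((-21 + 2*400) + (184 + 97))² = ((-21 + 800) + 281)² = (779 + 281)² = 1060² = 1123600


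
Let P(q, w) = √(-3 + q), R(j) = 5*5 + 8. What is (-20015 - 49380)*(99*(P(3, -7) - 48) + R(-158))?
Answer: 327475005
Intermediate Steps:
R(j) = 33 (R(j) = 25 + 8 = 33)
(-20015 - 49380)*(99*(P(3, -7) - 48) + R(-158)) = (-20015 - 49380)*(99*(√(-3 + 3) - 48) + 33) = -69395*(99*(√0 - 48) + 33) = -69395*(99*(0 - 48) + 33) = -69395*(99*(-48) + 33) = -69395*(-4752 + 33) = -69395*(-4719) = 327475005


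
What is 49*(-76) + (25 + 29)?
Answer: -3670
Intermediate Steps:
49*(-76) + (25 + 29) = -3724 + 54 = -3670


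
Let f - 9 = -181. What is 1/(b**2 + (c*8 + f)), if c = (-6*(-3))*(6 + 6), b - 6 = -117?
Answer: 1/13877 ≈ 7.2062e-5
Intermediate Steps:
b = -111 (b = 6 - 117 = -111)
f = -172 (f = 9 - 181 = -172)
c = 216 (c = 18*12 = 216)
1/(b**2 + (c*8 + f)) = 1/((-111)**2 + (216*8 - 172)) = 1/(12321 + (1728 - 172)) = 1/(12321 + 1556) = 1/13877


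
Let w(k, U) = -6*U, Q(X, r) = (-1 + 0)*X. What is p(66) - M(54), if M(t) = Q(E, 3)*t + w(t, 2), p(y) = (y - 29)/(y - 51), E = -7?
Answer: -5453/15 ≈ -363.53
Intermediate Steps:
p(y) = (-29 + y)/(-51 + y)
Q(X, r) = -X
M(t) = -12 + 7*t (M(t) = (-1*(-7))*t - 6*2 = 7*t - 12 = -12 + 7*t)
p(66) - M(54) = (-29 + 66)/(-51 + 66) - (-12 + 7*54) = 37/15 - (-12 + 378) = (1/15)*37 - 1*366 = 37/15 - 366 = -5453/15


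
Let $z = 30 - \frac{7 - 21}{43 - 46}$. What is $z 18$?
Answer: $456$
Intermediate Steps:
$z = \frac{76}{3}$ ($z = 30 - - \frac{14}{-3} = 30 - \left(-14\right) \left(- \frac{1}{3}\right) = 30 - \frac{14}{3} = \frac{76}{3} \approx 25.333$)
$z 18 = \frac{76}{3} \cdot 18 = 456$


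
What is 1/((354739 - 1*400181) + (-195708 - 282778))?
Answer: -1/523928 ≈ -1.9087e-6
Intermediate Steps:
1/((354739 - 1*400181) + (-195708 - 282778)) = 1/((354739 - 400181) - 478486) = 1/(-45442 - 478486) = 1/(-523928) = -1/523928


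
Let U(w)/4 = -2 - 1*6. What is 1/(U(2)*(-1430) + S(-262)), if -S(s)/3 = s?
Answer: 1/46546 ≈ 2.1484e-5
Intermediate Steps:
U(w) = -32 (U(w) = 4*(-2 - 1*6) = 4*(-2 - 6) = 4*(-8) = -32)
S(s) = -3*s
1/(U(2)*(-1430) + S(-262)) = 1/(-32*(-1430) - 3*(-262)) = 1/(45760 + 786) = 1/46546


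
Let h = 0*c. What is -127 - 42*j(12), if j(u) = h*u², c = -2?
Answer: -127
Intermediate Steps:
h = 0 (h = 0*(-2) = 0)
j(u) = 0 (j(u) = 0*u² = 0)
-127 - 42*j(12) = -127 - 42*0 = -127 + 0 = -127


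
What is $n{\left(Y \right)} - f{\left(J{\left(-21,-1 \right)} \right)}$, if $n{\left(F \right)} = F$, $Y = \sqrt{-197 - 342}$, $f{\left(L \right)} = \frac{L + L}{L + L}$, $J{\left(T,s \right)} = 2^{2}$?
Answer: $-1 + 7 i \sqrt{11} \approx -1.0 + 23.216 i$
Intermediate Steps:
$J{\left(T,s \right)} = 4$
$f{\left(L \right)} = 1$ ($f{\left(L \right)} = \frac{2 L}{2 L} = 2 L \frac{1}{2 L} = 1$)
$Y = 7 i \sqrt{11}$ ($Y = \sqrt{-539} = 7 i \sqrt{11} \approx 23.216 i$)
$n{\left(Y \right)} - f{\left(J{\left(-21,-1 \right)} \right)} = 7 i \sqrt{11} - 1 = -1 + 7 i \sqrt{11}$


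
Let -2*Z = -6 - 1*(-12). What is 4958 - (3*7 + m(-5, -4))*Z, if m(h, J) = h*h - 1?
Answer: 5093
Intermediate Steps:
m(h, J) = -1 + h² (m(h, J) = h² - 1 = -1 + h²)
Z = -3 (Z = -(-6 - 1*(-12))/2 = -(-6 + 12)/2 = -½*6 = -3)
4958 - (3*7 + m(-5, -4))*Z = 4958 - (3*7 + (-1 + (-5)²))*(-3) = 4958 - (21 + (-1 + 25))*(-3) = 4958 - (21 + 24)*(-3) = 4958 - 45*(-3) = 4958 - 1*(-135) = 4958 + 135 = 5093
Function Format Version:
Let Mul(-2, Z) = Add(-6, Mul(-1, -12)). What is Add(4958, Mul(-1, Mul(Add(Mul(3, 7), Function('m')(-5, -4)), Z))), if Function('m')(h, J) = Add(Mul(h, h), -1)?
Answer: 5093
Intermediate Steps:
Function('m')(h, J) = Add(-1, Pow(h, 2)) (Function('m')(h, J) = Add(Pow(h, 2), -1) = Add(-1, Pow(h, 2)))
Z = -3 (Z = Mul(Rational(-1, 2), Add(-6, Mul(-1, -12))) = Mul(Rational(-1, 2), Add(-6, 12)) = Mul(Rational(-1, 2), 6) = -3)
Add(4958, Mul(-1, Mul(Add(Mul(3, 7), Function('m')(-5, -4)), Z))) = Add(4958, Mul(-1, Mul(Add(Mul(3, 7), Add(-1, Pow(-5, 2))), -3))) = Add(4958, Mul(-1, Mul(Add(21, Add(-1, 25)), -3))) = Add(4958, Mul(-1, Mul(Add(21, 24), -3))) = Add(4958, Mul(-1, Mul(45, -3))) = Add(4958, Mul(-1, -135)) = Add(4958, 135) = 5093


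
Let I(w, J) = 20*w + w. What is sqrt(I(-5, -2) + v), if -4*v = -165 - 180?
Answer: 5*I*sqrt(3)/2 ≈ 4.3301*I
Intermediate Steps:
I(w, J) = 21*w
v = 345/4 (v = -(-165 - 180)/4 = -1/4*(-345) = 345/4 ≈ 86.250)
sqrt(I(-5, -2) + v) = sqrt(21*(-5) + 345/4) = sqrt(-105 + 345/4) = sqrt(-75/4) = 5*I*sqrt(3)/2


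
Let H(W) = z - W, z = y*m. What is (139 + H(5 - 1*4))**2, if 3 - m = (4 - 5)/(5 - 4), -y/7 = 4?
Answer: 676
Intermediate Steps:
y = -28 (y = -7*4 = -28)
m = 4 (m = 3 - (4 - 5)/(5 - 4) = 3 - (-1)/1 = 3 - (-1) = 3 - 1*(-1) = 3 + 1 = 4)
z = -112 (z = -28*4 = -112)
H(W) = -112 - W
(139 + H(5 - 1*4))**2 = (139 + (-112 - (5 - 1*4)))**2 = (139 + (-112 - (5 - 4)))**2 = (139 + (-112 - 1*1))**2 = (139 + (-112 - 1))**2 = (139 - 113)**2 = 26**2 = 676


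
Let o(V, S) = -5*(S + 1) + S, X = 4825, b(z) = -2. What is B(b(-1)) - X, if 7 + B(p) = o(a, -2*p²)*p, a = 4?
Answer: -4886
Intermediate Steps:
o(V, S) = -5 - 4*S (o(V, S) = -5*(1 + S) + S = (-5 - 5*S) + S = -5 - 4*S)
B(p) = -7 + p*(-5 + 8*p²) (B(p) = -7 + (-5 - (-8)*p²)*p = -7 + (-5 + 8*p²)*p = -7 + p*(-5 + 8*p²))
B(b(-1)) - X = (-7 - 5*(-2) + 8*(-2)³) - 1*4825 = (-7 + 10 + 8*(-8)) - 4825 = (-7 + 10 - 64) - 4825 = -61 - 4825 = -4886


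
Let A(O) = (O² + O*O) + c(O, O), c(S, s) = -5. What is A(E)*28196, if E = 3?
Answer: 366548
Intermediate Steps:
A(O) = -5 + 2*O² (A(O) = (O² + O*O) - 5 = (O² + O²) - 5 = 2*O² - 5 = -5 + 2*O²)
A(E)*28196 = (-5 + 2*3²)*28196 = (-5 + 2*9)*28196 = (-5 + 18)*28196 = 13*28196 = 366548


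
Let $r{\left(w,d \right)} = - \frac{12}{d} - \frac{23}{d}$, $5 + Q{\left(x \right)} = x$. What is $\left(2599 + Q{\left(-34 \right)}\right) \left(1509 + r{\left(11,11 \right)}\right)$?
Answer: $\frac{42403840}{11} \approx 3.8549 \cdot 10^{6}$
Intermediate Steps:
$Q{\left(x \right)} = -5 + x$
$r{\left(w,d \right)} = - \frac{35}{d}$
$\left(2599 + Q{\left(-34 \right)}\right) \left(1509 + r{\left(11,11 \right)}\right) = \left(2599 - 39\right) \left(1509 - \frac{35}{11}\right) = 2560 \left(1509 - \frac{35}{11}\right) = 2560 \cdot \frac{16564}{11} = \frac{42403840}{11}$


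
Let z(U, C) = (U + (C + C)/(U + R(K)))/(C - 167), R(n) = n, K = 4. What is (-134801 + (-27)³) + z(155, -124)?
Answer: -7147844593/46269 ≈ -1.5448e+5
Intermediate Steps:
z(U, C) = (U + 2*C/(4 + U))/(-167 + C) (z(U, C) = (U + (C + C)/(U + 4))/(C - 167) = (U + (2*C)/(4 + U))/(-167 + C) = (U + 2*C/(4 + U))/(-167 + C))
(-134801 + (-27)³) + z(155, -124) = (-134801 + (-27)³) + (155² + 2*(-124) + 4*155)/(-668 - 167*155 + 4*(-124) - 124*155) = (-134801 - 19683) + (24025 - 248 + 620)/(-668 - 25885 - 496 - 19220) = -154484 + 24397/(-46269) = -154484 - 1/46269*24397 = -154484 - 24397/46269 = -7147844593/46269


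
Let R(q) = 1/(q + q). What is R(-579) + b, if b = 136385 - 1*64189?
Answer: 83602967/1158 ≈ 72196.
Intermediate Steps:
b = 72196 (b = 136385 - 64189 = 72196)
R(q) = 1/(2*q)
R(-579) + b = (1/2)/(-579) + 72196 = (1/2)*(-1/579) + 72196 = -1/1158 + 72196 = 83602967/1158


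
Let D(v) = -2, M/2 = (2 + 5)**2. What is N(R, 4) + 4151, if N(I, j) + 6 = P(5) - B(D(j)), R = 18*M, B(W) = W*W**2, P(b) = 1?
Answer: 4154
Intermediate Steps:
M = 98 (M = 2*(2 + 5)**2 = 2*7**2 = 2*49 = 98)
B(W) = W**3
R = 1764 (R = 18*98 = 1764)
N(I, j) = 3 (N(I, j) = -6 + (1 - 1*(-2)**3) = -6 + (1 - 1*(-8)) = -6 + (1 + 8) = -6 + 9 = 3)
N(R, 4) + 4151 = 3 + 4151 = 4154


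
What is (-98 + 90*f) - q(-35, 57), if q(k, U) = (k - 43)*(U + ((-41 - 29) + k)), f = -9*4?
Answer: -7082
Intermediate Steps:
f = -36
q(k, U) = (-43 + k)*(-70 + U + k) (q(k, U) = (-43 + k)*(U + (-70 + k)) = (-43 + k)*(-70 + U + k))
(-98 + 90*f) - q(-35, 57) = (-98 + 90*(-36)) - (3010 + (-35)² - 113*(-35) - 43*57 + 57*(-35)) = (-98 - 3240) - (3010 + 1225 + 3955 - 2451 - 1995) = -3338 - 1*3744 = -3338 - 3744 = -7082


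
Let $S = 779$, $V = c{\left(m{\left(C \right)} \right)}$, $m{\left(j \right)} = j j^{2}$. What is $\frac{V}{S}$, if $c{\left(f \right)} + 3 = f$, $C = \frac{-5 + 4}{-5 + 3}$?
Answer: $- \frac{23}{6232} \approx -0.0036906$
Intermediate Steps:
$C = \frac{1}{2}$ ($C = - \frac{1}{-2} = \left(-1\right) \left(- \frac{1}{2}\right) = \frac{1}{2} \approx 0.5$)
$m{\left(j \right)} = j^{3}$
$c{\left(f \right)} = -3 + f$
$V = - \frac{23}{8}$ ($V = -3 + \left(\frac{1}{2}\right)^{3} = -3 + \frac{1}{8} = - \frac{23}{8} \approx -2.875$)
$\frac{V}{S} = - \frac{23}{8 \cdot 779} = \left(- \frac{23}{8}\right) \frac{1}{779} = - \frac{23}{6232}$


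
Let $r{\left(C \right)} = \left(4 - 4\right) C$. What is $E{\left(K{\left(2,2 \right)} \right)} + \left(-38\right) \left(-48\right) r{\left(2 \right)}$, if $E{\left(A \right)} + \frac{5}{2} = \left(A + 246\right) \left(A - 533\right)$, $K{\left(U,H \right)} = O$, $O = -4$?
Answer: $- \frac{259913}{2} \approx -1.2996 \cdot 10^{5}$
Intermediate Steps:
$r{\left(C \right)} = 0$ ($r{\left(C \right)} = 0 C = 0$)
$K{\left(U,H \right)} = -4$
$E{\left(A \right)} = - \frac{5}{2} + \left(-533 + A\right) \left(246 + A\right)$ ($E{\left(A \right)} = - \frac{5}{2} + \left(A + 246\right) \left(A - 533\right) = - \frac{5}{2} + \left(246 + A\right) \left(-533 + A\right) = - \frac{5}{2} + \left(-533 + A\right) \left(246 + A\right)$)
$E{\left(K{\left(2,2 \right)} \right)} + \left(-38\right) \left(-48\right) r{\left(2 \right)} = \left(- \frac{262241}{2} + \left(-4\right)^{2} - -1148\right) + \left(-38\right) \left(-48\right) 0 = \left(- \frac{262241}{2} + 16 + 1148\right) + 1824 \cdot 0 = - \frac{259913}{2} + 0 = - \frac{259913}{2}$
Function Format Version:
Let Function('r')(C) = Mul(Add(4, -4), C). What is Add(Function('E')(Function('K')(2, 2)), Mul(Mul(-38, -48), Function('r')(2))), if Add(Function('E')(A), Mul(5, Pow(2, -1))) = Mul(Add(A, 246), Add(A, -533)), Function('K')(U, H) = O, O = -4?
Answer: Rational(-259913, 2) ≈ -1.2996e+5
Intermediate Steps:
Function('r')(C) = 0 (Function('r')(C) = Mul(0, C) = 0)
Function('K')(U, H) = -4
Function('E')(A) = Add(Rational(-5, 2), Mul(Add(-533, A), Add(246, A))) (Function('E')(A) = Add(Rational(-5, 2), Mul(Add(A, 246), Add(A, -533))) = Add(Rational(-5, 2), Mul(Add(246, A), Add(-533, A))) = Add(Rational(-5, 2), Mul(Add(-533, A), Add(246, A))))
Add(Function('E')(Function('K')(2, 2)), Mul(Mul(-38, -48), Function('r')(2))) = Add(Add(Rational(-262241, 2), Pow(-4, 2), Mul(-287, -4)), Mul(Mul(-38, -48), 0)) = Add(Add(Rational(-262241, 2), 16, 1148), Mul(1824, 0)) = Add(Rational(-259913, 2), 0) = Rational(-259913, 2)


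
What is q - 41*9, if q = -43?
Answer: -412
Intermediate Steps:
q - 41*9 = -43 - 41*9 = -43 - 369 = -412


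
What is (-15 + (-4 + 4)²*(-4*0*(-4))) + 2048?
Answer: 2033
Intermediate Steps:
(-15 + (-4 + 4)²*(-4*0*(-4))) + 2048 = (-15 + 0²*(0*(-4))) + 2048 = (-15 + 0*0) + 2048 = (-15 + 0) + 2048 = -15 + 2048 = 2033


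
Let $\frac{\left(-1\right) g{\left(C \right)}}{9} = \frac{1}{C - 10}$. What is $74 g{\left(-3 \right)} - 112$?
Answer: $- \frac{790}{13} \approx -60.769$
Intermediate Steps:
$g{\left(C \right)} = - \frac{9}{-10 + C}$ ($g{\left(C \right)} = - \frac{9}{C - 10} = - \frac{9}{-10 + C}$)
$74 g{\left(-3 \right)} - 112 = 74 \left(- \frac{9}{-10 - 3}\right) - 112 = 74 \left(- \frac{9}{-13}\right) - 112 = 74 \left(\left(-9\right) \left(- \frac{1}{13}\right)\right) - 112 = 74 \cdot \frac{9}{13} - 112 = \frac{666}{13} - 112 = - \frac{790}{13}$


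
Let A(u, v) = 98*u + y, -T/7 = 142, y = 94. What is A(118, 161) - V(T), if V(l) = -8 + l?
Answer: 12660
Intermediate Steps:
T = -994 (T = -7*142 = -994)
A(u, v) = 94 + 98*u (A(u, v) = 98*u + 94 = 94 + 98*u)
A(118, 161) - V(T) = (94 + 98*118) - (-8 - 994) = (94 + 11564) - 1*(-1002) = 11658 + 1002 = 12660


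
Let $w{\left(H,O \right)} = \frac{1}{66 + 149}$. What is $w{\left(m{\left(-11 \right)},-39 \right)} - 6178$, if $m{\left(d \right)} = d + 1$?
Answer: $- \frac{1328269}{215} \approx -6178.0$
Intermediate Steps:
$m{\left(d \right)} = 1 + d$
$w{\left(H,O \right)} = \frac{1}{215}$
$w{\left(m{\left(-11 \right)},-39 \right)} - 6178 = \frac{1}{215} - 6178 = - \frac{1328269}{215}$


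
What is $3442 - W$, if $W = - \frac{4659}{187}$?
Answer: $\frac{648313}{187} \approx 3466.9$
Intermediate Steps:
$W = - \frac{4659}{187}$ ($W = \left(-4659\right) \frac{1}{187} = - \frac{4659}{187} \approx -24.914$)
$3442 - W = 3442 - - \frac{4659}{187} = 3442 + \frac{4659}{187} = \frac{648313}{187}$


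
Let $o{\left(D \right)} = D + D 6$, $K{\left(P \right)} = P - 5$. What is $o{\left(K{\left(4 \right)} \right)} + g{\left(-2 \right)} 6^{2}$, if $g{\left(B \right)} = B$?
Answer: $-79$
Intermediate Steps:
$K{\left(P \right)} = -5 + P$
$o{\left(D \right)} = 7 D$ ($o{\left(D \right)} = D + 6 D = 7 D$)
$o{\left(K{\left(4 \right)} \right)} + g{\left(-2 \right)} 6^{2} = 7 \left(-5 + 4\right) - 2 \cdot 6^{2} = 7 \left(-1\right) - 72 = -7 - 72 = -79$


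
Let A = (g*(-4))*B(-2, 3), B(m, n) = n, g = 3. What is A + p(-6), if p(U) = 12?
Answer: -24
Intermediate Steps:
A = -36 (A = (3*(-4))*3 = -12*3 = -36)
A + p(-6) = -36 + 12 = -24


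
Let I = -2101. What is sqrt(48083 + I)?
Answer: sqrt(45982) ≈ 214.43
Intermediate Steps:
sqrt(48083 + I) = sqrt(48083 - 2101) = sqrt(45982)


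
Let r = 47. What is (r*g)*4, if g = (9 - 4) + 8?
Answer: 2444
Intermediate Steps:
g = 13 (g = 5 + 8 = 13)
(r*g)*4 = (47*13)*4 = 611*4 = 2444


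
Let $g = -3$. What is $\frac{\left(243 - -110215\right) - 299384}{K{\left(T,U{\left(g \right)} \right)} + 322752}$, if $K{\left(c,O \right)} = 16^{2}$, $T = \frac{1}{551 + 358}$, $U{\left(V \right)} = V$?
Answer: $- \frac{94463}{161504} \approx -0.5849$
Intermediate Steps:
$T = \frac{1}{909} \approx 0.0011001$
$K{\left(c,O \right)} = 256$
$\frac{\left(243 - -110215\right) - 299384}{K{\left(T,U{\left(g \right)} \right)} + 322752} = \frac{\left(243 - -110215\right) - 299384}{256 + 322752} = \frac{\left(243 + 110215\right) - 299384}{323008} = \left(110458 - 299384\right) \frac{1}{323008} = \left(-188926\right) \frac{1}{323008} = - \frac{94463}{161504}$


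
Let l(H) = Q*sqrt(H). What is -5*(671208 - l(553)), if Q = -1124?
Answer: -3356040 - 5620*sqrt(553) ≈ -3.4882e+6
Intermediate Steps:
l(H) = -1124*sqrt(H)
-5*(671208 - l(553)) = -5*(671208 - (-1124)*sqrt(553)) = -5*(671208 + 1124*sqrt(553)) = -3356040 - 5620*sqrt(553)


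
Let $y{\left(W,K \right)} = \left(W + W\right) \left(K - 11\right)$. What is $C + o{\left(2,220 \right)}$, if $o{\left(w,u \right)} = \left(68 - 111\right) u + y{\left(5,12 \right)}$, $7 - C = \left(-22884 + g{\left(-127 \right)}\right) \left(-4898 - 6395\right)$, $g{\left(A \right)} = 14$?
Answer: $-258280353$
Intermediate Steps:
$y{\left(W,K \right)} = 2 W \left(-11 + K\right)$
$C = -258270903$ ($C = 7 - \left(-22884 + 14\right) \left(-4898 - 6395\right) = 7 - \left(-22870\right) \left(-11293\right) = 7 - 258270910 = -258270903$)
$o{\left(w,u \right)} = 10 - 43 u$ ($o{\left(w,u \right)} = \left(68 - 111\right) u + 2 \cdot 5 \left(-11 + 12\right) = \left(68 - 111\right) u + 2 \cdot 5 \cdot 1 = - 43 u + 10 = 10 - 43 u$)
$C + o{\left(2,220 \right)} = -258270903 + \left(10 - 9460\right) = -258270903 - 9450 = -258280353$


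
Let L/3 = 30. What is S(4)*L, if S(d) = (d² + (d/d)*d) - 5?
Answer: 1350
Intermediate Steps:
S(d) = -5 + d + d² (S(d) = (d² + 1*d) - 5 = (d² + d) - 5 = (d + d²) - 5 = -5 + d + d²)
L = 90 (L = 3*30 = 90)
S(4)*L = (-5 + 4 + 4²)*90 = (-5 + 4 + 16)*90 = 15*90 = 1350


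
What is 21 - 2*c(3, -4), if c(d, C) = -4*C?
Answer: -11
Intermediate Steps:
21 - 2*c(3, -4) = 21 - (-8)*(-4) = 21 - 2*16 = 21 - 32 = -11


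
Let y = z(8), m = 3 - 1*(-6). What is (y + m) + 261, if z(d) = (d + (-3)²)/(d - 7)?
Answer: 287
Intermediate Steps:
z(d) = (9 + d)/(-7 + d) (z(d) = (d + 9)/(-7 + d) = (9 + d)/(-7 + d))
m = 9 (m = 3 + 6 = 9)
y = 17 (y = (9 + 8)/(-7 + 8) = 17/1 = 1*17 = 17)
(y + m) + 261 = (17 + 9) + 261 = 26 + 261 = 287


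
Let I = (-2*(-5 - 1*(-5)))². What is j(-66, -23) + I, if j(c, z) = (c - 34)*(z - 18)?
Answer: 4100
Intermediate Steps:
j(c, z) = (-34 + c)*(-18 + z)
I = 0 (I = (-2*(-5 + 5))² = (-2*0)² = 0² = 0)
j(-66, -23) + I = (612 - 34*(-23) - 18*(-66) - 66*(-23)) + 0 = (612 + 782 + 1188 + 1518) + 0 = 4100 + 0 = 4100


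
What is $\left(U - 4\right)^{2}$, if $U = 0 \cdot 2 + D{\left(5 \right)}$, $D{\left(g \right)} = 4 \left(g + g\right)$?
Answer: $1296$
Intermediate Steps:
$D{\left(g \right)} = 8 g$ ($D{\left(g \right)} = 4 \cdot 2 g = 8 g$)
$U = 40$ ($U = 0 \cdot 2 + 8 \cdot 5 = 0 + 40 = 40$)
$\left(U - 4\right)^{2} = \left(40 - 4\right)^{2} = 36^{2} = 1296$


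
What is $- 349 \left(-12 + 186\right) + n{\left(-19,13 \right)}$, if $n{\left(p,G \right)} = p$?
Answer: $-60745$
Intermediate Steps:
$- 349 \left(-12 + 186\right) + n{\left(-19,13 \right)} = - 349 \left(-12 + 186\right) - 19 = \left(-349\right) 174 - 19 = -60726 - 19 = -60745$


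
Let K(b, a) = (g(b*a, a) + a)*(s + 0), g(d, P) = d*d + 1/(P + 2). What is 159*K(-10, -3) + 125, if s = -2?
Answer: -284803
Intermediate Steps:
g(d, P) = d² + 1/(2 + P)
K(b, a) = -2*a - 2*(1 + a³*b² + 2*a²*b²)/(2 + a) (K(b, a) = ((1 + 2*(b*a)² + a*(b*a)²)/(2 + a) + a)*(-2 + 0) = ((1 + 2*(a*b)² + a*(a*b)²)/(2 + a) + a)*(-2) = ((1 + 2*(a²*b²) + a*(a²*b²))/(2 + a) + a)*(-2) = ((1 + 2*a²*b² + a³*b²)/(2 + a) + a)*(-2) = ((1 + a³*b² + 2*a²*b²)/(2 + a) + a)*(-2) = (a + (1 + a³*b² + 2*a²*b²)/(2 + a))*(-2) = -2*a - 2*(1 + a³*b² + 2*a²*b²)/(2 + a))
159*K(-10, -3) + 125 = 159*(2*(-1 - 1*(-3)*(2 - 3) - 1*(-3)³*(-10)² - 2*(-3)²*(-10)²)/(2 - 3)) + 125 = 159*(2*(-1 - 1*(-3)*(-1) - 1*(-27)*100 - 2*9*100)/(-1)) + 125 = 159*(2*(-1)*(-1 - 3 + 2700 - 1800)) + 125 = 159*(2*(-1)*896) + 125 = 159*(-1792) + 125 = -284928 + 125 = -284803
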